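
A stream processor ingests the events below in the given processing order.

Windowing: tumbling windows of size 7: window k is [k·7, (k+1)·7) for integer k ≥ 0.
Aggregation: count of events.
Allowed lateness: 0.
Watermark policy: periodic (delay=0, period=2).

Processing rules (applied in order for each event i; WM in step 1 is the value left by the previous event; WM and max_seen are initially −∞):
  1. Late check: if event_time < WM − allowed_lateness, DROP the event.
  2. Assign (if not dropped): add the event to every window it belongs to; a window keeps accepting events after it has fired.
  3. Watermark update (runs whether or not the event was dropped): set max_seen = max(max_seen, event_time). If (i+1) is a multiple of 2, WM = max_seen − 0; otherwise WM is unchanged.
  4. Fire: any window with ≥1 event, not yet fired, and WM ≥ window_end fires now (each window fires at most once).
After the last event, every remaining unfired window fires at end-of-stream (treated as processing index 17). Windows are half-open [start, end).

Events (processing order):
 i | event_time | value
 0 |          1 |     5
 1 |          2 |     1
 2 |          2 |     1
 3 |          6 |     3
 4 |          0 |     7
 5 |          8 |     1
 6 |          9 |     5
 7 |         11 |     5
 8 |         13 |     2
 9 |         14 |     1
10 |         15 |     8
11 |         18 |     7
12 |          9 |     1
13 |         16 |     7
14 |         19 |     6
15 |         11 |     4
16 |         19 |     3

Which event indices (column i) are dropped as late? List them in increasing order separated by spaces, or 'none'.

i=0 t=1 v=5: → [0,7); WM=−∞
i=1 t=2 v=1: → [0,7); WM=2
i=2 t=2 v=1: → [0,7); WM=2
i=3 t=6 v=3: → [0,7); WM=6
i=4 t=0 v=7: DROP (t<6-0); WM=6
i=5 t=8 v=1: → [7,14); WM=8; [0,7) fires=4
i=6 t=9 v=5: → [7,14); WM=8
i=7 t=11 v=5: → [7,14); WM=11
i=8 t=13 v=2: → [7,14); WM=11
i=9 t=14 v=1: → [14,21); WM=14; [7,14) fires=4
i=10 t=15 v=8: → [14,21); WM=14
i=11 t=18 v=7: → [14,21); WM=18
i=12 t=9 v=1: DROP (t<18-0); WM=18
i=13 t=16 v=7: DROP (t<18-0); WM=18
i=14 t=19 v=6: → [14,21); WM=18
i=15 t=11 v=4: DROP (t<18-0); WM=19
i=16 t=19 v=3: → [14,21); WM=19

4 12 13 15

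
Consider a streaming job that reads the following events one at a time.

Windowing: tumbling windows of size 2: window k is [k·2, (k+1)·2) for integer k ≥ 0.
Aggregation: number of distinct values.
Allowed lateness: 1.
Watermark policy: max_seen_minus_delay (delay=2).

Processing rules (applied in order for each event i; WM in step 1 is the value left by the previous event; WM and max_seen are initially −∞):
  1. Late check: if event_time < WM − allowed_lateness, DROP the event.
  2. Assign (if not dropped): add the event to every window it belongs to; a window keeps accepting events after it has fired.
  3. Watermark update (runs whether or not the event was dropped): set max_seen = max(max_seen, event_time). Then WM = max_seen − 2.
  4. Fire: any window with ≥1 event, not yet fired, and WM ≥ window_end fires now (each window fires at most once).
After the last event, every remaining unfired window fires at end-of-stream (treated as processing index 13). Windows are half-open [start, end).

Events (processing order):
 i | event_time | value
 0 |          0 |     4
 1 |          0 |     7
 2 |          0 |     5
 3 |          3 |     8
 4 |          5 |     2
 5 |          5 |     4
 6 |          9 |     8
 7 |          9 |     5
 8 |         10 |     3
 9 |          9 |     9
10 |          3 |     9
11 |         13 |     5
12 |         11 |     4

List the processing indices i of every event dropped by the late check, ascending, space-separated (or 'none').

10

i=0 t=0 v=4: → [0,2); WM=-2
i=1 t=0 v=7: → [0,2); WM=-2
i=2 t=0 v=5: → [0,2); WM=-2
i=3 t=3 v=8: → [2,4); WM=1
i=4 t=5 v=2: → [4,6); WM=3; [0,2) fires=3
i=5 t=5 v=4: → [4,6); WM=3
i=6 t=9 v=8: → [8,10); WM=7; [2,4) fires=1 [4,6) fires=2
i=7 t=9 v=5: → [8,10); WM=7
i=8 t=10 v=3: → [10,12); WM=8
i=9 t=9 v=9: → [8,10); WM=8
i=10 t=3 v=9: DROP (t<8-1); WM=8
i=11 t=13 v=5: → [12,14); WM=11; [8,10) fires=3
i=12 t=11 v=4: → [10,12); WM=11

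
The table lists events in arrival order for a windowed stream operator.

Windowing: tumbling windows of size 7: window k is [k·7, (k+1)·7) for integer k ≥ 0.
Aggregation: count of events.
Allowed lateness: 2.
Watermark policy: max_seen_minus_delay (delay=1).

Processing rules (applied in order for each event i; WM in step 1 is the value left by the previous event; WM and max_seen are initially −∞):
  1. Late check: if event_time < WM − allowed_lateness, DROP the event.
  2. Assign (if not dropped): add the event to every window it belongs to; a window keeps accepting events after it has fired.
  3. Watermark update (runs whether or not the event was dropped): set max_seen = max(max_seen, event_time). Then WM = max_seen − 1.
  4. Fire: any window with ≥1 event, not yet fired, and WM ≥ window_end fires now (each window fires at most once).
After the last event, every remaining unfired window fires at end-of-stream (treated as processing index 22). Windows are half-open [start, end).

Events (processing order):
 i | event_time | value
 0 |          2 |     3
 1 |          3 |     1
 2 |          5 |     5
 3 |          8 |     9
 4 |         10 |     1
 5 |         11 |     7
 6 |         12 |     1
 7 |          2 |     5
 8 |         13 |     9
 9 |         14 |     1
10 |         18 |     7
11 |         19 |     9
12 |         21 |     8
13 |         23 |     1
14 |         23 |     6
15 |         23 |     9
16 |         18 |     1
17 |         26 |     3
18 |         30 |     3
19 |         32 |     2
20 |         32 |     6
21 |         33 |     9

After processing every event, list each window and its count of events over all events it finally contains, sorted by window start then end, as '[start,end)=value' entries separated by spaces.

i=0 t=2 v=3: → [0,7); WM=1
i=1 t=3 v=1: → [0,7); WM=2
i=2 t=5 v=5: → [0,7); WM=4
i=3 t=8 v=9: → [7,14); WM=7; [0,7) fires=3
i=4 t=10 v=1: → [7,14); WM=9
i=5 t=11 v=7: → [7,14); WM=10
i=6 t=12 v=1: → [7,14); WM=11
i=7 t=2 v=5: DROP (t<11-2); WM=11
i=8 t=13 v=9: → [7,14); WM=12
i=9 t=14 v=1: → [14,21); WM=13
i=10 t=18 v=7: → [14,21); WM=17; [7,14) fires=5
i=11 t=19 v=9: → [14,21); WM=18
i=12 t=21 v=8: → [21,28); WM=20
i=13 t=23 v=1: → [21,28); WM=22; [14,21) fires=3
i=14 t=23 v=6: → [21,28); WM=22
i=15 t=23 v=9: → [21,28); WM=22
i=16 t=18 v=1: DROP (t<22-2); WM=22
i=17 t=26 v=3: → [21,28); WM=25
i=18 t=30 v=3: → [28,35); WM=29; [21,28) fires=5
i=19 t=32 v=2: → [28,35); WM=31
i=20 t=32 v=6: → [28,35); WM=31
i=21 t=33 v=9: → [28,35); WM=32

[0,7)=3 [7,14)=5 [14,21)=3 [21,28)=5 [28,35)=4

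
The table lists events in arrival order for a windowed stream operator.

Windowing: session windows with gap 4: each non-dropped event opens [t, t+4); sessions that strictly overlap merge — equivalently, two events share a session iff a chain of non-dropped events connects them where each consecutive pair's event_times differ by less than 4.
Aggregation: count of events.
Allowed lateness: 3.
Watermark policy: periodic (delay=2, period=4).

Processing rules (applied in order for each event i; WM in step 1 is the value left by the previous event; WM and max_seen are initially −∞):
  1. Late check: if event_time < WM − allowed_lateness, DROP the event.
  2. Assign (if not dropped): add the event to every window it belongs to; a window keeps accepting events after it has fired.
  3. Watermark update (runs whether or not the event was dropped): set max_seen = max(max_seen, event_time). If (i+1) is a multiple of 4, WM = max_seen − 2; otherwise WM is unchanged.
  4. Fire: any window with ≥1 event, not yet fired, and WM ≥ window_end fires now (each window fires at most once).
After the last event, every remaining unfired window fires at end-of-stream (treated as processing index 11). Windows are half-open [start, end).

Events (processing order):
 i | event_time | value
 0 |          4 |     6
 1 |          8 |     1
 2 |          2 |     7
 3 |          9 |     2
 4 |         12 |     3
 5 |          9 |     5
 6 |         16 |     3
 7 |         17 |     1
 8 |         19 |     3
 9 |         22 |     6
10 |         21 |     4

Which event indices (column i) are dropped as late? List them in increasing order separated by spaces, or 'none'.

i=0 t=4 v=6: → [4,8); WM=−∞
i=1 t=8 v=1: → [8,12); WM=−∞
i=2 t=2 v=7: → [2,8); WM=−∞
i=3 t=9 v=2: → [8,13); WM=7
i=4 t=12 v=3: → [8,16); WM=7
i=5 t=9 v=5: → [8,16); WM=7
i=6 t=16 v=3: → [16,20); WM=7
i=7 t=17 v=1: → [16,21); WM=15
i=8 t=19 v=3: → [16,23); WM=15
i=9 t=22 v=6: → [16,26); WM=15
i=10 t=21 v=4: → [16,26); WM=15

none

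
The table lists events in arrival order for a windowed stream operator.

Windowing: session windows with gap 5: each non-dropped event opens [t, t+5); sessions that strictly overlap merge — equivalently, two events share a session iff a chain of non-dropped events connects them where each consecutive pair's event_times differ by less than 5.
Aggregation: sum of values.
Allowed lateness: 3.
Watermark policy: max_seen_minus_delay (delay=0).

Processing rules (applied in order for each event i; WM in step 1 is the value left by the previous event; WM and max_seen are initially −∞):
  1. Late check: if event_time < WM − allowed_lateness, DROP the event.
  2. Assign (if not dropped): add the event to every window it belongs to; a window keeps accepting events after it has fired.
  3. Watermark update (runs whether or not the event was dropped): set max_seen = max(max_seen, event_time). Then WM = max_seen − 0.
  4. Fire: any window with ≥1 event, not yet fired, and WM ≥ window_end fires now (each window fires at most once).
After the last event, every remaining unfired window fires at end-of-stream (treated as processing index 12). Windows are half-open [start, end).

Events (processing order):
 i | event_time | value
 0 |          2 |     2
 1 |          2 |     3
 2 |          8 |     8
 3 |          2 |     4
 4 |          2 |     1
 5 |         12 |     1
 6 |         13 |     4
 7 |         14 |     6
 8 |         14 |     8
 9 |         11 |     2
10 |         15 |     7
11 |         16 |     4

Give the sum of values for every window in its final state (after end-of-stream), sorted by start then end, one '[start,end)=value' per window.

i=0 t=2 v=2: → [2,7); WM=2
i=1 t=2 v=3: → [2,7); WM=2
i=2 t=8 v=8: → [8,13); WM=8
i=3 t=2 v=4: DROP (t<8-3); WM=8
i=4 t=2 v=1: DROP (t<8-3); WM=8
i=5 t=12 v=1: → [8,17); WM=12
i=6 t=13 v=4: → [8,18); WM=13
i=7 t=14 v=6: → [8,19); WM=14
i=8 t=14 v=8: → [8,19); WM=14
i=9 t=11 v=2: → [8,19); WM=14
i=10 t=15 v=7: → [8,20); WM=15
i=11 t=16 v=4: → [8,21); WM=16

[2,7)=5 [8,21)=40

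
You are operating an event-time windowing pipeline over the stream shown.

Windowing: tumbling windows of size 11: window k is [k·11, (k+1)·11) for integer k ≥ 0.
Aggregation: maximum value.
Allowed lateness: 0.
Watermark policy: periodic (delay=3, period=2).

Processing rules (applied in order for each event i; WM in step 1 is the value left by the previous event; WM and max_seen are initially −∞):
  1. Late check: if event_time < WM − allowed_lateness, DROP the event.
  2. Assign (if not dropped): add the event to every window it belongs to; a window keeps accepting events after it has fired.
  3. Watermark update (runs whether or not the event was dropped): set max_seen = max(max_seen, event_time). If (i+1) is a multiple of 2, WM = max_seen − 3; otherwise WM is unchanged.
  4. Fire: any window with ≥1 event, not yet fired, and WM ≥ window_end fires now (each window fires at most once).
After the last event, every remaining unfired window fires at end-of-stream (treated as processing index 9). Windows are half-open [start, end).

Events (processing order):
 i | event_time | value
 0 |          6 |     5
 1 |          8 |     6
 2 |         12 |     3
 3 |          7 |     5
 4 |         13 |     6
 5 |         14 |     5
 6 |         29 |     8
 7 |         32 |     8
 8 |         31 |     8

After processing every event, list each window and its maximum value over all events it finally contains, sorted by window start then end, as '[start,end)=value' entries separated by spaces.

i=0 t=6 v=5: → [0,11); WM=−∞
i=1 t=8 v=6: → [0,11); WM=5
i=2 t=12 v=3: → [11,22); WM=5
i=3 t=7 v=5: → [0,11); WM=9
i=4 t=13 v=6: → [11,22); WM=9
i=5 t=14 v=5: → [11,22); WM=11; [0,11) fires=6
i=6 t=29 v=8: → [22,33); WM=11
i=7 t=32 v=8: → [22,33); WM=29; [11,22) fires=6
i=8 t=31 v=8: → [22,33); WM=29

[0,11)=6 [11,22)=6 [22,33)=8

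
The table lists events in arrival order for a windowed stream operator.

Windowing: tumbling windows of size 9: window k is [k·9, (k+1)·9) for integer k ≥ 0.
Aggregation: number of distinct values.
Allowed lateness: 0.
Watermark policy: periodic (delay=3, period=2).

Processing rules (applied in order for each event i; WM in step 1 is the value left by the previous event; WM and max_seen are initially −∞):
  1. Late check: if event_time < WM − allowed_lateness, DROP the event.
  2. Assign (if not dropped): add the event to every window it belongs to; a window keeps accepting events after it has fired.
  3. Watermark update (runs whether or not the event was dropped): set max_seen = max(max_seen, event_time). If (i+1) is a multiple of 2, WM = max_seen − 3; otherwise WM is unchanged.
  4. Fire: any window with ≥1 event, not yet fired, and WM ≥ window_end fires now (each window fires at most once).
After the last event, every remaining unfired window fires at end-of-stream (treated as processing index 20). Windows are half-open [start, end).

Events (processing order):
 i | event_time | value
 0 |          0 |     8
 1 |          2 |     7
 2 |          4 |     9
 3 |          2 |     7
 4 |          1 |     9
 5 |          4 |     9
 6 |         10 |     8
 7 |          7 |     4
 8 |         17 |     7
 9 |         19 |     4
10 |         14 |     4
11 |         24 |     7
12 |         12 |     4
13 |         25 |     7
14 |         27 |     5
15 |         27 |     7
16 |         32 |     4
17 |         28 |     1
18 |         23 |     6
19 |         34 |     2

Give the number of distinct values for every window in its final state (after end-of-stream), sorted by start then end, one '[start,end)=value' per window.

[0,9)=4 [9,18)=2 [18,27)=2 [27,36)=5

i=0 t=0 v=8: → [0,9); WM=−∞
i=1 t=2 v=7: → [0,9); WM=-1
i=2 t=4 v=9: → [0,9); WM=-1
i=3 t=2 v=7: → [0,9); WM=1
i=4 t=1 v=9: → [0,9); WM=1
i=5 t=4 v=9: → [0,9); WM=1
i=6 t=10 v=8: → [9,18); WM=1
i=7 t=7 v=4: → [0,9); WM=7
i=8 t=17 v=7: → [9,18); WM=7
i=9 t=19 v=4: → [18,27); WM=16; [0,9) fires=4
i=10 t=14 v=4: DROP (t<16-0); WM=16
i=11 t=24 v=7: → [18,27); WM=21; [9,18) fires=2
i=12 t=12 v=4: DROP (t<21-0); WM=21
i=13 t=25 v=7: → [18,27); WM=22
i=14 t=27 v=5: → [27,36); WM=22
i=15 t=27 v=7: → [27,36); WM=24
i=16 t=32 v=4: → [27,36); WM=24
i=17 t=28 v=1: → [27,36); WM=29; [18,27) fires=2
i=18 t=23 v=6: DROP (t<29-0); WM=29
i=19 t=34 v=2: → [27,36); WM=31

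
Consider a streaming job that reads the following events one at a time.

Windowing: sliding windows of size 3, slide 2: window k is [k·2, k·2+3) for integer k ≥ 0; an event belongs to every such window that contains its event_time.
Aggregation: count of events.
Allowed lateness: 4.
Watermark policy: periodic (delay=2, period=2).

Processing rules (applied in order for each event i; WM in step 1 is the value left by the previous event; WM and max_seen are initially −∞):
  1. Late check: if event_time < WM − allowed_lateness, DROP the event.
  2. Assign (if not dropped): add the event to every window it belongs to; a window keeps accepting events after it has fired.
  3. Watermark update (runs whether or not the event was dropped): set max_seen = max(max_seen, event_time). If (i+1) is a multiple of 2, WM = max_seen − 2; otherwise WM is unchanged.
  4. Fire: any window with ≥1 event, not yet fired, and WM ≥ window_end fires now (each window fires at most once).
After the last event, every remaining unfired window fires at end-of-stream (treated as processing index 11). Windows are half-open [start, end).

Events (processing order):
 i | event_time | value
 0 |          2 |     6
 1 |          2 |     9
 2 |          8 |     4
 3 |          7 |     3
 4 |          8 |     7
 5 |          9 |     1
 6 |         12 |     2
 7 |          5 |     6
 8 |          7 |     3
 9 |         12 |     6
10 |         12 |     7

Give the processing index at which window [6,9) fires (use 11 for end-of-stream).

7

i=0 t=2 v=6: → [2,5),[0,3); WM=−∞
i=1 t=2 v=9: → [2,5),[0,3); WM=0
i=2 t=8 v=4: → [8,11),[6,9); WM=0
i=3 t=7 v=3: → [6,9); WM=6; [0,3) fires=2 [2,5) fires=2
i=4 t=8 v=7: → [8,11),[6,9); WM=6
i=5 t=9 v=1: → [8,11); WM=7
i=6 t=12 v=2: → [12,15),[10,13); WM=7
i=7 t=5 v=6: → [4,7); WM=10; [4,7) fires=1 [6,9) fires=3
i=8 t=7 v=3: → [6,9); WM=10
i=9 t=12 v=6: → [12,15),[10,13); WM=10
i=10 t=12 v=7: → [12,15),[10,13); WM=10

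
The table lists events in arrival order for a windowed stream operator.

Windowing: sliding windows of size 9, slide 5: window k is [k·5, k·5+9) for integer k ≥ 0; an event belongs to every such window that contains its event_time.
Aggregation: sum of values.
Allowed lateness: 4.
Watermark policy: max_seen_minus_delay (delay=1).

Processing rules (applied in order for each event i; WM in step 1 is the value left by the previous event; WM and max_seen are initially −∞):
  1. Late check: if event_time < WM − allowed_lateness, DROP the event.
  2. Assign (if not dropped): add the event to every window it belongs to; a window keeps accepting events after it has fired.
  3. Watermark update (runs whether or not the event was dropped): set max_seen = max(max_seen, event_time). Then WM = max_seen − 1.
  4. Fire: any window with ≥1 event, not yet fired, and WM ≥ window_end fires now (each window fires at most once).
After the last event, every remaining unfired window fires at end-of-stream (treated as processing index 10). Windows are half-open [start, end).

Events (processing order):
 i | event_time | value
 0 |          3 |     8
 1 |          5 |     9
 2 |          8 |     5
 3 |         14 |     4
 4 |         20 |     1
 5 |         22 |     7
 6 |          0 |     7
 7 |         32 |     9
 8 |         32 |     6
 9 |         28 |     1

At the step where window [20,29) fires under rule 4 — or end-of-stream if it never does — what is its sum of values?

i=0 t=3 v=8: → [0,9); WM=2
i=1 t=5 v=9: → [5,14),[0,9); WM=4
i=2 t=8 v=5: → [5,14),[0,9); WM=7
i=3 t=14 v=4: → [10,19); WM=13; [0,9) fires=22
i=4 t=20 v=1: → [20,29),[15,24); WM=19; [5,14) fires=14 [10,19) fires=4
i=5 t=22 v=7: → [20,29),[15,24); WM=21
i=6 t=0 v=7: DROP (t<21-4); WM=21
i=7 t=32 v=9: → [30,39),[25,34); WM=31; [15,24) fires=8 [20,29) fires=8
i=8 t=32 v=6: → [30,39),[25,34); WM=31
i=9 t=28 v=1: → [25,34),[20,29); WM=31

8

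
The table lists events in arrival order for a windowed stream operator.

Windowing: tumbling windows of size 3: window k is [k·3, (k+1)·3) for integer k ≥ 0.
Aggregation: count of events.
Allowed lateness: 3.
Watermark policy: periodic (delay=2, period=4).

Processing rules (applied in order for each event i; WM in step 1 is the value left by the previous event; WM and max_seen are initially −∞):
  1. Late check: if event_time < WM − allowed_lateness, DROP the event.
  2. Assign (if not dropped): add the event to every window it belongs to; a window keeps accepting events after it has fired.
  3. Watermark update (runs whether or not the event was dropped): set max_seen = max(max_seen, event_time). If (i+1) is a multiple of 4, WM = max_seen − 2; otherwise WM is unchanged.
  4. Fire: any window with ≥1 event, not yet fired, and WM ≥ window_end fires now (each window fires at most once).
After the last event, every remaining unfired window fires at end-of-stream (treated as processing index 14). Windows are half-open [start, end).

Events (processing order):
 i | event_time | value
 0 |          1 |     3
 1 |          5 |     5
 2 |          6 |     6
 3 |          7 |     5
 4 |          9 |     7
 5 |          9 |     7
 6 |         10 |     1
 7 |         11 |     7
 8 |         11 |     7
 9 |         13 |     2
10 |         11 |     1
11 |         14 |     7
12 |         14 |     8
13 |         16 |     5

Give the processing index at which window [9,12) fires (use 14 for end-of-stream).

i=0 t=1 v=3: → [0,3); WM=−∞
i=1 t=5 v=5: → [3,6); WM=−∞
i=2 t=6 v=6: → [6,9); WM=−∞
i=3 t=7 v=5: → [6,9); WM=5; [0,3) fires=1
i=4 t=9 v=7: → [9,12); WM=5
i=5 t=9 v=7: → [9,12); WM=5
i=6 t=10 v=1: → [9,12); WM=5
i=7 t=11 v=7: → [9,12); WM=9; [3,6) fires=1 [6,9) fires=2
i=8 t=11 v=7: → [9,12); WM=9
i=9 t=13 v=2: → [12,15); WM=9
i=10 t=11 v=1: → [9,12); WM=9
i=11 t=14 v=7: → [12,15); WM=12; [9,12) fires=6
i=12 t=14 v=8: → [12,15); WM=12
i=13 t=16 v=5: → [15,18); WM=12

11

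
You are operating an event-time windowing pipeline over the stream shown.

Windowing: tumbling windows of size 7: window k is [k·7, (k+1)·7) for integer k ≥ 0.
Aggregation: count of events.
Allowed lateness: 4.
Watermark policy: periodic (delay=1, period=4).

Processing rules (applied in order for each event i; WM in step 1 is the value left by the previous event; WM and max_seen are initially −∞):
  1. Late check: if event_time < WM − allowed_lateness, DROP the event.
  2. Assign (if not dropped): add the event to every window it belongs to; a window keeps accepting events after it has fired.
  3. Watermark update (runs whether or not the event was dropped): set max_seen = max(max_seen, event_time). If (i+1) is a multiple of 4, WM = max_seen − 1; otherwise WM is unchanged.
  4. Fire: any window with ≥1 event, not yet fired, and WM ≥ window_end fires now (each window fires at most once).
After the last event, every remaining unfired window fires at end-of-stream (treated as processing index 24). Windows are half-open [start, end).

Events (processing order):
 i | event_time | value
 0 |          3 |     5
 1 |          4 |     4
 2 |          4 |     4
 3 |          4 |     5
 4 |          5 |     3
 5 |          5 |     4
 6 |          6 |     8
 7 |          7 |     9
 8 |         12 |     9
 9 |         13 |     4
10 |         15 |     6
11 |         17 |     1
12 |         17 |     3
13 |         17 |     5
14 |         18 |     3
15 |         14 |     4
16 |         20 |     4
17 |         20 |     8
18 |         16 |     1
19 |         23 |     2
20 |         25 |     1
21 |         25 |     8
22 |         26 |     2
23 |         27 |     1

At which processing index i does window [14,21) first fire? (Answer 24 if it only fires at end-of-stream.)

19

i=0 t=3 v=5: → [0,7); WM=−∞
i=1 t=4 v=4: → [0,7); WM=−∞
i=2 t=4 v=4: → [0,7); WM=−∞
i=3 t=4 v=5: → [0,7); WM=3
i=4 t=5 v=3: → [0,7); WM=3
i=5 t=5 v=4: → [0,7); WM=3
i=6 t=6 v=8: → [0,7); WM=3
i=7 t=7 v=9: → [7,14); WM=6
i=8 t=12 v=9: → [7,14); WM=6
i=9 t=13 v=4: → [7,14); WM=6
i=10 t=15 v=6: → [14,21); WM=6
i=11 t=17 v=1: → [14,21); WM=16; [0,7) fires=7 [7,14) fires=3
i=12 t=17 v=3: → [14,21); WM=16
i=13 t=17 v=5: → [14,21); WM=16
i=14 t=18 v=3: → [14,21); WM=16
i=15 t=14 v=4: → [14,21); WM=17
i=16 t=20 v=4: → [14,21); WM=17
i=17 t=20 v=8: → [14,21); WM=17
i=18 t=16 v=1: → [14,21); WM=17
i=19 t=23 v=2: → [21,28); WM=22; [14,21) fires=9
i=20 t=25 v=1: → [21,28); WM=22
i=21 t=25 v=8: → [21,28); WM=22
i=22 t=26 v=2: → [21,28); WM=22
i=23 t=27 v=1: → [21,28); WM=26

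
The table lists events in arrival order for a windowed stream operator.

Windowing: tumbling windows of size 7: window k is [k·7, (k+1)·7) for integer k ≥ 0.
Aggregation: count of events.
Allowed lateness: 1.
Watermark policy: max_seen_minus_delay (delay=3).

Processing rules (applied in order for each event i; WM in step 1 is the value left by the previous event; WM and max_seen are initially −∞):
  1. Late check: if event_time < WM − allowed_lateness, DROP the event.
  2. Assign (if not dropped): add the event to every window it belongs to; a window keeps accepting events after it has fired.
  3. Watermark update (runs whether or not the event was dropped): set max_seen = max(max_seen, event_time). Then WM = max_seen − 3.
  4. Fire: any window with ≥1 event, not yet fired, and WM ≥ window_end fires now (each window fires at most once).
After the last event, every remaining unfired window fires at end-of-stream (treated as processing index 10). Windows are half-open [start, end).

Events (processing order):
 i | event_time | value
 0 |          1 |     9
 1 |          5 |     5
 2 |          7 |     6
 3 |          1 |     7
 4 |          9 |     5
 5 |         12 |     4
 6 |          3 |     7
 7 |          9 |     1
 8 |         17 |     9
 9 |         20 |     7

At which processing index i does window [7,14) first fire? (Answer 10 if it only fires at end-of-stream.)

8

i=0 t=1 v=9: → [0,7); WM=-2
i=1 t=5 v=5: → [0,7); WM=2
i=2 t=7 v=6: → [7,14); WM=4
i=3 t=1 v=7: DROP (t<4-1); WM=4
i=4 t=9 v=5: → [7,14); WM=6
i=5 t=12 v=4: → [7,14); WM=9; [0,7) fires=2
i=6 t=3 v=7: DROP (t<9-1); WM=9
i=7 t=9 v=1: → [7,14); WM=9
i=8 t=17 v=9: → [14,21); WM=14; [7,14) fires=4
i=9 t=20 v=7: → [14,21); WM=17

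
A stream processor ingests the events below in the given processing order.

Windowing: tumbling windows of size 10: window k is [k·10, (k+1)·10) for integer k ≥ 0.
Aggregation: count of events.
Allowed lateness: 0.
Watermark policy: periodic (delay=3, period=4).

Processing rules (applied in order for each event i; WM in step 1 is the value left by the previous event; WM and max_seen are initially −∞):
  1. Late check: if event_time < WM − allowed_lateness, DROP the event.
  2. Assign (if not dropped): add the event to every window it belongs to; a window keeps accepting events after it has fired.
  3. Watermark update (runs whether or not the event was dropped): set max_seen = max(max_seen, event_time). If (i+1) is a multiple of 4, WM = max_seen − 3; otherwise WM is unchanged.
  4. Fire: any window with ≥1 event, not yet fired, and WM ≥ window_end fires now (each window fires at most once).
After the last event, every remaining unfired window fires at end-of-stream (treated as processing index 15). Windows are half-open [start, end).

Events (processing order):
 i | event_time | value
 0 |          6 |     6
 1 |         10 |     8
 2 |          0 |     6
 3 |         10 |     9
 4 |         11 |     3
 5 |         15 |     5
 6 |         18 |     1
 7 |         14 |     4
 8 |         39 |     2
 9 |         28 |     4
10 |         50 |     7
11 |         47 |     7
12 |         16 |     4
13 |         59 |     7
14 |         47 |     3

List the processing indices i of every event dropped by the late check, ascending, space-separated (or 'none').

12

i=0 t=6 v=6: → [0,10); WM=−∞
i=1 t=10 v=8: → [10,20); WM=−∞
i=2 t=0 v=6: → [0,10); WM=−∞
i=3 t=10 v=9: → [10,20); WM=7
i=4 t=11 v=3: → [10,20); WM=7
i=5 t=15 v=5: → [10,20); WM=7
i=6 t=18 v=1: → [10,20); WM=7
i=7 t=14 v=4: → [10,20); WM=15; [0,10) fires=2
i=8 t=39 v=2: → [30,40); WM=15
i=9 t=28 v=4: → [20,30); WM=15
i=10 t=50 v=7: → [50,60); WM=15
i=11 t=47 v=7: → [40,50); WM=47; [10,20) fires=6 [20,30) fires=1 [30,40) fires=1
i=12 t=16 v=4: DROP (t<47-0); WM=47
i=13 t=59 v=7: → [50,60); WM=47
i=14 t=47 v=3: → [40,50); WM=47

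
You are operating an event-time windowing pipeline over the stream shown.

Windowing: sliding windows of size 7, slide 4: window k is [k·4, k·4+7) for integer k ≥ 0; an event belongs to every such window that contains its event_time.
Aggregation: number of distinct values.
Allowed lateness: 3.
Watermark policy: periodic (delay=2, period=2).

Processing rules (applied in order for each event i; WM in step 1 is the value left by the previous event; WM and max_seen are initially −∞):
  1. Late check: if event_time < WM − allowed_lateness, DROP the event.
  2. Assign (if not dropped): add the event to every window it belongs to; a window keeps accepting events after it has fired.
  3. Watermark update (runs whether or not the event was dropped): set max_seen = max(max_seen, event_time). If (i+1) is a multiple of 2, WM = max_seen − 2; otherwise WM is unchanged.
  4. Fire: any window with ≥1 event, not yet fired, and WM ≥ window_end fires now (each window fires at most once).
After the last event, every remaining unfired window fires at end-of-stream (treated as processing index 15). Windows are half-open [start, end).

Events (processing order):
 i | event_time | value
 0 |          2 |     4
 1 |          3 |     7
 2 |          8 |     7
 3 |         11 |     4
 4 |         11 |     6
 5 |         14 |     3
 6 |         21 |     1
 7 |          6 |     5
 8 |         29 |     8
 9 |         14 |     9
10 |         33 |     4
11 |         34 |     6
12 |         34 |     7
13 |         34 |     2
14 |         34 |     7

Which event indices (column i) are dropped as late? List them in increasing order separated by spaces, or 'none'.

i=0 t=2 v=4: → [0,7); WM=−∞
i=1 t=3 v=7: → [0,7); WM=1
i=2 t=8 v=7: → [8,15),[4,11); WM=1
i=3 t=11 v=4: → [8,15); WM=9; [0,7) fires=2
i=4 t=11 v=6: → [8,15); WM=9
i=5 t=14 v=3: → [12,19),[8,15); WM=12; [4,11) fires=1
i=6 t=21 v=1: → [20,27),[16,23); WM=12
i=7 t=6 v=5: DROP (t<12-3); WM=19; [8,15) fires=4 [12,19) fires=1
i=8 t=29 v=8: → [28,35),[24,31); WM=19
i=9 t=14 v=9: DROP (t<19-3); WM=27; [16,23) fires=1 [20,27) fires=1
i=10 t=33 v=4: → [32,39),[28,35); WM=27
i=11 t=34 v=6: → [32,39),[28,35); WM=32; [24,31) fires=1
i=12 t=34 v=7: → [32,39),[28,35); WM=32
i=13 t=34 v=2: → [32,39),[28,35); WM=32
i=14 t=34 v=7: → [32,39),[28,35); WM=32

7 9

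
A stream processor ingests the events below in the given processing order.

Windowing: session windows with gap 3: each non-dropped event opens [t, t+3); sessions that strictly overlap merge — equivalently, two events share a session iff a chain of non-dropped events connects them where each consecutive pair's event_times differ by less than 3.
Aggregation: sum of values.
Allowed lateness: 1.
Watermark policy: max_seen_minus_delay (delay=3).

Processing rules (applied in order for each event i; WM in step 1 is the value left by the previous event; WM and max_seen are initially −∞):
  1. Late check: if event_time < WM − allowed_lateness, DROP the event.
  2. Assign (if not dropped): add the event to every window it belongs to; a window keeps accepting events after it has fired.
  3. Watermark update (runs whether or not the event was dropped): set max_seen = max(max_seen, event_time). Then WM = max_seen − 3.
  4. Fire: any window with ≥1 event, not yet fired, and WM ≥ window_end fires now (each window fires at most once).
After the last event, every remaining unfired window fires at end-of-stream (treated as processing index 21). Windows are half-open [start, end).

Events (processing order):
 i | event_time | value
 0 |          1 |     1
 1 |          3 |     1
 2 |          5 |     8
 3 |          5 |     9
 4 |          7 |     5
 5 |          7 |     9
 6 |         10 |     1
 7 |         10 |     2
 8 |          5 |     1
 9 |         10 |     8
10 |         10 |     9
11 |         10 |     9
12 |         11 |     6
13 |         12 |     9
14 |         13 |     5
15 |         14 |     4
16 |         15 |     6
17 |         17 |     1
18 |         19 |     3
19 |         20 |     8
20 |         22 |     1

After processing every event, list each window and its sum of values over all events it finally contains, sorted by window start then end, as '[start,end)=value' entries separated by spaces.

[1,10)=33 [10,25)=72

i=0 t=1 v=1: → [1,4); WM=-2
i=1 t=3 v=1: → [1,6); WM=0
i=2 t=5 v=8: → [1,8); WM=2
i=3 t=5 v=9: → [1,8); WM=2
i=4 t=7 v=5: → [1,10); WM=4
i=5 t=7 v=9: → [1,10); WM=4
i=6 t=10 v=1: → [10,13); WM=7
i=7 t=10 v=2: → [10,13); WM=7
i=8 t=5 v=1: DROP (t<7-1); WM=7
i=9 t=10 v=8: → [10,13); WM=7
i=10 t=10 v=9: → [10,13); WM=7
i=11 t=10 v=9: → [10,13); WM=7
i=12 t=11 v=6: → [10,14); WM=8
i=13 t=12 v=9: → [10,15); WM=9
i=14 t=13 v=5: → [10,16); WM=10
i=15 t=14 v=4: → [10,17); WM=11
i=16 t=15 v=6: → [10,18); WM=12
i=17 t=17 v=1: → [10,20); WM=14
i=18 t=19 v=3: → [10,22); WM=16
i=19 t=20 v=8: → [10,23); WM=17
i=20 t=22 v=1: → [10,25); WM=19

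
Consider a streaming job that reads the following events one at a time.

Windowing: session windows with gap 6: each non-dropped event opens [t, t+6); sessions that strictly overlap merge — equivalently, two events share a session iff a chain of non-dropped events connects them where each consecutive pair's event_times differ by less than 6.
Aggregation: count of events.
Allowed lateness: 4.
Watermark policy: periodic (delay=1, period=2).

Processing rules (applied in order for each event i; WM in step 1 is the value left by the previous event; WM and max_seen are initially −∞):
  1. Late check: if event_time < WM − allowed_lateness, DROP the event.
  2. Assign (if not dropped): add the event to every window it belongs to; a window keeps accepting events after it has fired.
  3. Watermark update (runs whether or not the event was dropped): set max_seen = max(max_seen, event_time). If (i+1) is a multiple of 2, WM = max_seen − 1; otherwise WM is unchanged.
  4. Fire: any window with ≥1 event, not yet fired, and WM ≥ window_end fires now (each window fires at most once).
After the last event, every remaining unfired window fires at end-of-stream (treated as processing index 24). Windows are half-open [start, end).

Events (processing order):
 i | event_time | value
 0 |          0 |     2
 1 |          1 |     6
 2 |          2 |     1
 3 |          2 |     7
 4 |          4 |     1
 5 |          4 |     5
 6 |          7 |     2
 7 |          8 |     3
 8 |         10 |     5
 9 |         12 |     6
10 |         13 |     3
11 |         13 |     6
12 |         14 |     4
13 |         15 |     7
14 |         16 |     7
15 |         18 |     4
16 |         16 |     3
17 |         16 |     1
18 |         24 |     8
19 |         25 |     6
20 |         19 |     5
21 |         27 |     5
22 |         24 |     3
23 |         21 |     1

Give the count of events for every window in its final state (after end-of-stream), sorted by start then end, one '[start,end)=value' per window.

i=0 t=0 v=2: → [0,6); WM=−∞
i=1 t=1 v=6: → [0,7); WM=0
i=2 t=2 v=1: → [0,8); WM=0
i=3 t=2 v=7: → [0,8); WM=1
i=4 t=4 v=1: → [0,10); WM=1
i=5 t=4 v=5: → [0,10); WM=3
i=6 t=7 v=2: → [0,13); WM=3
i=7 t=8 v=3: → [0,14); WM=7
i=8 t=10 v=5: → [0,16); WM=7
i=9 t=12 v=6: → [0,18); WM=11
i=10 t=13 v=3: → [0,19); WM=11
i=11 t=13 v=6: → [0,19); WM=12
i=12 t=14 v=4: → [0,20); WM=12
i=13 t=15 v=7: → [0,21); WM=14
i=14 t=16 v=7: → [0,22); WM=14
i=15 t=18 v=4: → [0,24); WM=17
i=16 t=16 v=3: → [0,24); WM=17
i=17 t=16 v=1: → [0,24); WM=17
i=18 t=24 v=8: → [24,30); WM=17
i=19 t=25 v=6: → [24,31); WM=24
i=20 t=19 v=5: DROP (t<24-4); WM=24
i=21 t=27 v=5: → [24,33); WM=26
i=22 t=24 v=3: → [24,33); WM=26
i=23 t=21 v=1: DROP (t<26-4); WM=26

[0,24)=18 [24,33)=4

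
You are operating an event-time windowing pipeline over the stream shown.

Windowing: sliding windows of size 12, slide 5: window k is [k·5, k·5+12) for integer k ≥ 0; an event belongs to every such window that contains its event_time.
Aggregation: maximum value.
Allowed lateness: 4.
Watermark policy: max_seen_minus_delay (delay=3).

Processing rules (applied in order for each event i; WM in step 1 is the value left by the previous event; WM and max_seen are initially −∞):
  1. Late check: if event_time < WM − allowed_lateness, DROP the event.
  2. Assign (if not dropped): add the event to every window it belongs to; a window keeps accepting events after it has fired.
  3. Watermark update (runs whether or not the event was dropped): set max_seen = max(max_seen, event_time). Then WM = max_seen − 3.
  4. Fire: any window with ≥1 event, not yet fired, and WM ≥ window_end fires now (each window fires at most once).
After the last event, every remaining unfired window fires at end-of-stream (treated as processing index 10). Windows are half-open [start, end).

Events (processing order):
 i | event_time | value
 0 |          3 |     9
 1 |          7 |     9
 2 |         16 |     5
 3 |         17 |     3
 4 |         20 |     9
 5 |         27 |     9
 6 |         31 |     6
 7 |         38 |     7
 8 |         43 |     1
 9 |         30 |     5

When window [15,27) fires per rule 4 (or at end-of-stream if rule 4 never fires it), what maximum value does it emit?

9

i=0 t=3 v=9: → [0,12); WM=0
i=1 t=7 v=9: → [5,17),[0,12); WM=4
i=2 t=16 v=5: → [15,27),[10,22),[5,17); WM=13; [0,12) fires=9
i=3 t=17 v=3: → [15,27),[10,22); WM=14
i=4 t=20 v=9: → [20,32),[15,27),[10,22); WM=17; [5,17) fires=9
i=5 t=27 v=9: → [25,37),[20,32); WM=24; [10,22) fires=9
i=6 t=31 v=6: → [30,42),[25,37),[20,32); WM=28; [15,27) fires=9
i=7 t=38 v=7: → [35,47),[30,42); WM=35; [20,32) fires=9
i=8 t=43 v=1: → [40,52),[35,47); WM=40; [25,37) fires=9
i=9 t=30 v=5: DROP (t<40-4); WM=40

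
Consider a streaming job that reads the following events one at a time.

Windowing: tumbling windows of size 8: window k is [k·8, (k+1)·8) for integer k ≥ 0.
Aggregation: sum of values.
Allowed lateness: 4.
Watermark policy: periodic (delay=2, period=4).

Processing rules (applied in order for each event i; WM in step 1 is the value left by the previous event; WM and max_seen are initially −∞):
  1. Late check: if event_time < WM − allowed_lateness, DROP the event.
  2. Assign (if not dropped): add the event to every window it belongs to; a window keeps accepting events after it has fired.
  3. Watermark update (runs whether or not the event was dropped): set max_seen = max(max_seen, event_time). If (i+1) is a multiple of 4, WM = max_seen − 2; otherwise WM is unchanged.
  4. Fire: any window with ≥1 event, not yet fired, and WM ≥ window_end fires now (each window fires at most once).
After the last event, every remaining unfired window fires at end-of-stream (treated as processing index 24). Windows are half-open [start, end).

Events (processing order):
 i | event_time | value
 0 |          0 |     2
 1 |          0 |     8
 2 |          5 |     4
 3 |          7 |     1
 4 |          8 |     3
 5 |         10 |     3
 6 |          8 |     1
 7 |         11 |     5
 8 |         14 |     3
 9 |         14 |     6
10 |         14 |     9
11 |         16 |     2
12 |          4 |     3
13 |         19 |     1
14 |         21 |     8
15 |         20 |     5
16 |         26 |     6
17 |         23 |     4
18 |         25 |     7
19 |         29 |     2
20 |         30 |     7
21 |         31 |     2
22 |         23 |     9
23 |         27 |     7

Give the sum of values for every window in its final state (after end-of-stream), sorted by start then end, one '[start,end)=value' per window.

[0,8)=15 [8,16)=30 [16,24)=29 [24,32)=31

i=0 t=0 v=2: → [0,8); WM=−∞
i=1 t=0 v=8: → [0,8); WM=−∞
i=2 t=5 v=4: → [0,8); WM=−∞
i=3 t=7 v=1: → [0,8); WM=5
i=4 t=8 v=3: → [8,16); WM=5
i=5 t=10 v=3: → [8,16); WM=5
i=6 t=8 v=1: → [8,16); WM=5
i=7 t=11 v=5: → [8,16); WM=9; [0,8) fires=15
i=8 t=14 v=3: → [8,16); WM=9
i=9 t=14 v=6: → [8,16); WM=9
i=10 t=14 v=9: → [8,16); WM=9
i=11 t=16 v=2: → [16,24); WM=14
i=12 t=4 v=3: DROP (t<14-4); WM=14
i=13 t=19 v=1: → [16,24); WM=14
i=14 t=21 v=8: → [16,24); WM=14
i=15 t=20 v=5: → [16,24); WM=19; [8,16) fires=30
i=16 t=26 v=6: → [24,32); WM=19
i=17 t=23 v=4: → [16,24); WM=19
i=18 t=25 v=7: → [24,32); WM=19
i=19 t=29 v=2: → [24,32); WM=27; [16,24) fires=20
i=20 t=30 v=7: → [24,32); WM=27
i=21 t=31 v=2: → [24,32); WM=27
i=22 t=23 v=9: → [16,24); WM=27
i=23 t=27 v=7: → [24,32); WM=29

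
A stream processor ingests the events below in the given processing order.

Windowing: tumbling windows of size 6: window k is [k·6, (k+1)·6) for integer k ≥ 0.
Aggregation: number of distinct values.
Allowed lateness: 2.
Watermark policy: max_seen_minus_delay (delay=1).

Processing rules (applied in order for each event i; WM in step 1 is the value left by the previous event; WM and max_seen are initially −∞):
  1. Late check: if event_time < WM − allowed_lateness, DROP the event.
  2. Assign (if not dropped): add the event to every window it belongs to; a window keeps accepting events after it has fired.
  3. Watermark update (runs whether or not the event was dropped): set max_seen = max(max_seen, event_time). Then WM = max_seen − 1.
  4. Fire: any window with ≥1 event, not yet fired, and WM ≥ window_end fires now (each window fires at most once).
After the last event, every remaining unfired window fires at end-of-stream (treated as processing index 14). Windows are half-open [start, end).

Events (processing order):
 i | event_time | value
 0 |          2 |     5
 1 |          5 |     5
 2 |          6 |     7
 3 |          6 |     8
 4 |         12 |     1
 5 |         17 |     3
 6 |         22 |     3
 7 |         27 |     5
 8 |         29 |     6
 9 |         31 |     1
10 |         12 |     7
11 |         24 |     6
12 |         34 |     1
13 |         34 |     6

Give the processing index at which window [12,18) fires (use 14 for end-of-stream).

i=0 t=2 v=5: → [0,6); WM=1
i=1 t=5 v=5: → [0,6); WM=4
i=2 t=6 v=7: → [6,12); WM=5
i=3 t=6 v=8: → [6,12); WM=5
i=4 t=12 v=1: → [12,18); WM=11; [0,6) fires=1
i=5 t=17 v=3: → [12,18); WM=16; [6,12) fires=2
i=6 t=22 v=3: → [18,24); WM=21; [12,18) fires=2
i=7 t=27 v=5: → [24,30); WM=26; [18,24) fires=1
i=8 t=29 v=6: → [24,30); WM=28
i=9 t=31 v=1: → [30,36); WM=30; [24,30) fires=2
i=10 t=12 v=7: DROP (t<30-2); WM=30
i=11 t=24 v=6: DROP (t<30-2); WM=30
i=12 t=34 v=1: → [30,36); WM=33
i=13 t=34 v=6: → [30,36); WM=33

6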